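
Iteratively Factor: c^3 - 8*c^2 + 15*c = (c)*(c^2 - 8*c + 15) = c*(c - 3)*(c - 5)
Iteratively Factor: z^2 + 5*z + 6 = (z + 3)*(z + 2)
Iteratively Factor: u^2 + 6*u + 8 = (u + 4)*(u + 2)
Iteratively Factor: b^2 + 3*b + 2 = (b + 1)*(b + 2)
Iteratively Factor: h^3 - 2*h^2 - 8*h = (h - 4)*(h^2 + 2*h) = h*(h - 4)*(h + 2)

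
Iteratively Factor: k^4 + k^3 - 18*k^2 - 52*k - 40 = (k + 2)*(k^3 - k^2 - 16*k - 20) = (k + 2)^2*(k^2 - 3*k - 10) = (k - 5)*(k + 2)^2*(k + 2)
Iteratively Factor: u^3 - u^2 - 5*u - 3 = (u + 1)*(u^2 - 2*u - 3) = (u + 1)^2*(u - 3)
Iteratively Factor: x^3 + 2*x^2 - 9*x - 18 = (x + 3)*(x^2 - x - 6) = (x - 3)*(x + 3)*(x + 2)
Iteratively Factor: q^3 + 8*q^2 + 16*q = (q + 4)*(q^2 + 4*q) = q*(q + 4)*(q + 4)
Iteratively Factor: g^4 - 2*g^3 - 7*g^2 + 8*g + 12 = (g - 3)*(g^3 + g^2 - 4*g - 4) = (g - 3)*(g + 2)*(g^2 - g - 2) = (g - 3)*(g + 1)*(g + 2)*(g - 2)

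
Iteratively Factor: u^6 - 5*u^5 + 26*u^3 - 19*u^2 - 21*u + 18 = (u + 2)*(u^5 - 7*u^4 + 14*u^3 - 2*u^2 - 15*u + 9) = (u - 3)*(u + 2)*(u^4 - 4*u^3 + 2*u^2 + 4*u - 3) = (u - 3)*(u - 1)*(u + 2)*(u^3 - 3*u^2 - u + 3) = (u - 3)*(u - 1)^2*(u + 2)*(u^2 - 2*u - 3) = (u - 3)*(u - 1)^2*(u + 1)*(u + 2)*(u - 3)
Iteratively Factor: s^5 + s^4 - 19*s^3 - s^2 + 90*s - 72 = (s + 4)*(s^4 - 3*s^3 - 7*s^2 + 27*s - 18) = (s + 3)*(s + 4)*(s^3 - 6*s^2 + 11*s - 6) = (s - 2)*(s + 3)*(s + 4)*(s^2 - 4*s + 3) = (s - 3)*(s - 2)*(s + 3)*(s + 4)*(s - 1)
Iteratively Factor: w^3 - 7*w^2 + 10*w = (w - 5)*(w^2 - 2*w) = w*(w - 5)*(w - 2)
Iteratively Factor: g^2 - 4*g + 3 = (g - 1)*(g - 3)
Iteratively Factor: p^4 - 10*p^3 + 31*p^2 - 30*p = (p - 5)*(p^3 - 5*p^2 + 6*p) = (p - 5)*(p - 3)*(p^2 - 2*p) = (p - 5)*(p - 3)*(p - 2)*(p)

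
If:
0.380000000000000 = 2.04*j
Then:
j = 0.19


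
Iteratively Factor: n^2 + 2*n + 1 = (n + 1)*(n + 1)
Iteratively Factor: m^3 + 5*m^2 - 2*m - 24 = (m - 2)*(m^2 + 7*m + 12) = (m - 2)*(m + 4)*(m + 3)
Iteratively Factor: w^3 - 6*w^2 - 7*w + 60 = (w - 4)*(w^2 - 2*w - 15) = (w - 4)*(w + 3)*(w - 5)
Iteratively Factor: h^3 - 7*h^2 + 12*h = (h - 3)*(h^2 - 4*h) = (h - 4)*(h - 3)*(h)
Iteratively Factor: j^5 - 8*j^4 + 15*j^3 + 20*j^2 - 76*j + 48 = (j - 4)*(j^4 - 4*j^3 - j^2 + 16*j - 12) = (j - 4)*(j + 2)*(j^3 - 6*j^2 + 11*j - 6) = (j - 4)*(j - 2)*(j + 2)*(j^2 - 4*j + 3) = (j - 4)*(j - 2)*(j - 1)*(j + 2)*(j - 3)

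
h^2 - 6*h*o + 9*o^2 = (h - 3*o)^2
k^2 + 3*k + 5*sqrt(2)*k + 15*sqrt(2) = (k + 3)*(k + 5*sqrt(2))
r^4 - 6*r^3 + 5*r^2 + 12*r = r*(r - 4)*(r - 3)*(r + 1)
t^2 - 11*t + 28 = (t - 7)*(t - 4)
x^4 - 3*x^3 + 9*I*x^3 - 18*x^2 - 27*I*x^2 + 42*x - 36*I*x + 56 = (x - 4)*(x + 1)*(x + 2*I)*(x + 7*I)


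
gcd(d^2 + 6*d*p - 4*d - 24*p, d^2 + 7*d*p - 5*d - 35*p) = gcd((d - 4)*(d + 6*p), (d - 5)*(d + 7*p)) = 1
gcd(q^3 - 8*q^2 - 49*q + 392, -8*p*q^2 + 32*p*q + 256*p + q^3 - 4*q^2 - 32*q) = q - 8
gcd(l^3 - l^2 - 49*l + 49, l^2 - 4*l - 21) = l - 7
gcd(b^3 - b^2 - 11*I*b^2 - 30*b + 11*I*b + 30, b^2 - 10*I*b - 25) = b - 5*I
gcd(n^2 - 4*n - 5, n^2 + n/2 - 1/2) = n + 1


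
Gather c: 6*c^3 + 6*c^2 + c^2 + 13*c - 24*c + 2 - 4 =6*c^3 + 7*c^2 - 11*c - 2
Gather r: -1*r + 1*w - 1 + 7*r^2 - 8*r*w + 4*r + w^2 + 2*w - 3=7*r^2 + r*(3 - 8*w) + w^2 + 3*w - 4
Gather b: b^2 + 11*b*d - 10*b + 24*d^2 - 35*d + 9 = b^2 + b*(11*d - 10) + 24*d^2 - 35*d + 9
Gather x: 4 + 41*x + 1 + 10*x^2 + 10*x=10*x^2 + 51*x + 5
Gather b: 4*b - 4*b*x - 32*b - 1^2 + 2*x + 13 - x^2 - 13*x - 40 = b*(-4*x - 28) - x^2 - 11*x - 28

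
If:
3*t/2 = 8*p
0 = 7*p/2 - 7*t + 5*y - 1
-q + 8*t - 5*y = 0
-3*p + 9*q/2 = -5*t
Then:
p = 54/761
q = -284/761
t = 288/761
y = 2588/3805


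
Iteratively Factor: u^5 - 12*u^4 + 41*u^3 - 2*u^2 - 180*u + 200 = (u - 5)*(u^4 - 7*u^3 + 6*u^2 + 28*u - 40) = (u - 5)*(u - 2)*(u^3 - 5*u^2 - 4*u + 20) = (u - 5)^2*(u - 2)*(u^2 - 4) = (u - 5)^2*(u - 2)*(u + 2)*(u - 2)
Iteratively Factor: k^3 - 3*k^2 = (k)*(k^2 - 3*k) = k*(k - 3)*(k)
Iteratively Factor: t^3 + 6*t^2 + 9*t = (t + 3)*(t^2 + 3*t) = t*(t + 3)*(t + 3)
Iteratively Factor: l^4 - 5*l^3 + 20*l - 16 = (l + 2)*(l^3 - 7*l^2 + 14*l - 8) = (l - 1)*(l + 2)*(l^2 - 6*l + 8) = (l - 4)*(l - 1)*(l + 2)*(l - 2)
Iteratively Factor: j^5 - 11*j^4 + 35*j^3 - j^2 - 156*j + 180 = (j + 2)*(j^4 - 13*j^3 + 61*j^2 - 123*j + 90) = (j - 5)*(j + 2)*(j^3 - 8*j^2 + 21*j - 18) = (j - 5)*(j - 3)*(j + 2)*(j^2 - 5*j + 6) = (j - 5)*(j - 3)*(j - 2)*(j + 2)*(j - 3)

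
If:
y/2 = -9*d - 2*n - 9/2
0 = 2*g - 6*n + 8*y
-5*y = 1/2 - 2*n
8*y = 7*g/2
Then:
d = -109/612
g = -24/17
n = -22/17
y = -21/34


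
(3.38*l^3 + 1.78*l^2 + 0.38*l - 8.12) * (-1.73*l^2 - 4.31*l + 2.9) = -5.8474*l^5 - 17.6472*l^4 + 1.4728*l^3 + 17.5718*l^2 + 36.0992*l - 23.548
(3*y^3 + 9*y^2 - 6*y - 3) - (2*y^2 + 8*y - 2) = 3*y^3 + 7*y^2 - 14*y - 1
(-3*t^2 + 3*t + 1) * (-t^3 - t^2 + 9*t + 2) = 3*t^5 - 31*t^3 + 20*t^2 + 15*t + 2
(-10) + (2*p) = 2*p - 10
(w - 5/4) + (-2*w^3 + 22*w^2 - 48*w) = -2*w^3 + 22*w^2 - 47*w - 5/4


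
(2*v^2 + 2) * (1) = 2*v^2 + 2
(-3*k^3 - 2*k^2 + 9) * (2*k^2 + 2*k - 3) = -6*k^5 - 10*k^4 + 5*k^3 + 24*k^2 + 18*k - 27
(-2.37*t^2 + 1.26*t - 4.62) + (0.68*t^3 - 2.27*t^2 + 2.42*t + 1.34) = 0.68*t^3 - 4.64*t^2 + 3.68*t - 3.28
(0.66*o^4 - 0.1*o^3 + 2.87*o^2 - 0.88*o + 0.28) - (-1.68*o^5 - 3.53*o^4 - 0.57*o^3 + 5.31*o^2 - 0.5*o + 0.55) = 1.68*o^5 + 4.19*o^4 + 0.47*o^3 - 2.44*o^2 - 0.38*o - 0.27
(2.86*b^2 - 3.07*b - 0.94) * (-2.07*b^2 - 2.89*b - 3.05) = -5.9202*b^4 - 1.9105*b^3 + 2.0951*b^2 + 12.0801*b + 2.867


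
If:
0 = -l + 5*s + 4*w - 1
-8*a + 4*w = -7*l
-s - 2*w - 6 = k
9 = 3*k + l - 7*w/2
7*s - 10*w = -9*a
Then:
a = -32403/4913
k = -771/4913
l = -25304/4913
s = 12341/4913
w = -20524/4913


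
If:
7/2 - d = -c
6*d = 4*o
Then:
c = 2*o/3 - 7/2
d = 2*o/3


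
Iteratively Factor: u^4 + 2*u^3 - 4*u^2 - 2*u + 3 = (u + 3)*(u^3 - u^2 - u + 1) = (u + 1)*(u + 3)*(u^2 - 2*u + 1) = (u - 1)*(u + 1)*(u + 3)*(u - 1)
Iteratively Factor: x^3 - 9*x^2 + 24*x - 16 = (x - 4)*(x^2 - 5*x + 4) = (x - 4)^2*(x - 1)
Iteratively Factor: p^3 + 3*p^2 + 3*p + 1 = (p + 1)*(p^2 + 2*p + 1) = (p + 1)^2*(p + 1)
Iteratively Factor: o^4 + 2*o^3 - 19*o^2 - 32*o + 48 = (o - 4)*(o^3 + 6*o^2 + 5*o - 12) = (o - 4)*(o + 4)*(o^2 + 2*o - 3) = (o - 4)*(o + 3)*(o + 4)*(o - 1)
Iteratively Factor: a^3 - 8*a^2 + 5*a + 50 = (a - 5)*(a^2 - 3*a - 10) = (a - 5)^2*(a + 2)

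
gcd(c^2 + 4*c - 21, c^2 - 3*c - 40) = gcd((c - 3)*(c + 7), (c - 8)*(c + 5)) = 1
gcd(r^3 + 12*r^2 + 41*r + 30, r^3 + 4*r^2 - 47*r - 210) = r^2 + 11*r + 30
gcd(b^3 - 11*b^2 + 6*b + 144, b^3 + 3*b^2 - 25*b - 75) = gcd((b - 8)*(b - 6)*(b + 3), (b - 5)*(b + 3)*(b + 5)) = b + 3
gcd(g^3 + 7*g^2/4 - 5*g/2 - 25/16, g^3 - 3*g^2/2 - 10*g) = g + 5/2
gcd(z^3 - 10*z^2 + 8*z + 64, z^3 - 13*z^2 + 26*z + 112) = z^2 - 6*z - 16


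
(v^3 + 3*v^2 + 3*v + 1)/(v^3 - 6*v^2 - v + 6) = (v^2 + 2*v + 1)/(v^2 - 7*v + 6)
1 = 1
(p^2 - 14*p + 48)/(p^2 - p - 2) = (-p^2 + 14*p - 48)/(-p^2 + p + 2)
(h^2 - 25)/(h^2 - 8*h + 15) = (h + 5)/(h - 3)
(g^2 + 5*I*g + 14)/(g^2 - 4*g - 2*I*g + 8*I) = (g + 7*I)/(g - 4)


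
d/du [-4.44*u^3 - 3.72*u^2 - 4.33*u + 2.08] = -13.32*u^2 - 7.44*u - 4.33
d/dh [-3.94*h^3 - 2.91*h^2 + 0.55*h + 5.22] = -11.82*h^2 - 5.82*h + 0.55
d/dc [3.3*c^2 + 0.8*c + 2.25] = 6.6*c + 0.8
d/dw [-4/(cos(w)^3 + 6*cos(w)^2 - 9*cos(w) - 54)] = 12*(sin(w)^2 - 4*cos(w) + 2)*sin(w)/(cos(w)^3 + 6*cos(w)^2 - 9*cos(w) - 54)^2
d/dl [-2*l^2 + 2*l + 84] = 2 - 4*l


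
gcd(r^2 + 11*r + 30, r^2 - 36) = r + 6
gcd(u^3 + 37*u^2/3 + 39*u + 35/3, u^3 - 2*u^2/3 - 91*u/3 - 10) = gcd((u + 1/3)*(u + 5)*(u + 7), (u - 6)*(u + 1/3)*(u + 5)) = u^2 + 16*u/3 + 5/3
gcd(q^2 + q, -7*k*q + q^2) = q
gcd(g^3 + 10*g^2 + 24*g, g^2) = g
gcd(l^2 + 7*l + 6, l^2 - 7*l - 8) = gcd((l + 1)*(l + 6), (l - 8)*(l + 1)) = l + 1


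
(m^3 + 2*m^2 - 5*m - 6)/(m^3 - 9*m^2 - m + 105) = (m^2 - m - 2)/(m^2 - 12*m + 35)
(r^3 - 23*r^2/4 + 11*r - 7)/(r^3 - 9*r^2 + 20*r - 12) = (4*r^2 - 15*r + 14)/(4*(r^2 - 7*r + 6))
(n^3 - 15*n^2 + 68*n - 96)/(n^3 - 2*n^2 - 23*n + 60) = (n - 8)/(n + 5)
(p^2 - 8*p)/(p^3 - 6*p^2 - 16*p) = 1/(p + 2)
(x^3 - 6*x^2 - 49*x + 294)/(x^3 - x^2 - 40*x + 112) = (x^2 - 13*x + 42)/(x^2 - 8*x + 16)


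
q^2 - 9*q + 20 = (q - 5)*(q - 4)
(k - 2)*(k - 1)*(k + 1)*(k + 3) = k^4 + k^3 - 7*k^2 - k + 6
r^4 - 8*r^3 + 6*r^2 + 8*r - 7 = (r - 7)*(r - 1)^2*(r + 1)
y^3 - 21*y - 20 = (y - 5)*(y + 1)*(y + 4)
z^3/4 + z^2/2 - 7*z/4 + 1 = (z/4 + 1)*(z - 1)^2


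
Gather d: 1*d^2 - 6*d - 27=d^2 - 6*d - 27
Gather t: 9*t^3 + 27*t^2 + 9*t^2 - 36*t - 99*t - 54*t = 9*t^3 + 36*t^2 - 189*t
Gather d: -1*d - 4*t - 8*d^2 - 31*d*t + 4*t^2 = -8*d^2 + d*(-31*t - 1) + 4*t^2 - 4*t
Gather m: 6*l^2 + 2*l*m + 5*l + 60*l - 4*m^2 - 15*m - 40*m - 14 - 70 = 6*l^2 + 65*l - 4*m^2 + m*(2*l - 55) - 84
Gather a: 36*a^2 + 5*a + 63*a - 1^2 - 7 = 36*a^2 + 68*a - 8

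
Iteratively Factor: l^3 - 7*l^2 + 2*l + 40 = (l - 4)*(l^2 - 3*l - 10) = (l - 4)*(l + 2)*(l - 5)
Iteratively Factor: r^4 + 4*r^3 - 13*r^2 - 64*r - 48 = (r - 4)*(r^3 + 8*r^2 + 19*r + 12) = (r - 4)*(r + 4)*(r^2 + 4*r + 3) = (r - 4)*(r + 3)*(r + 4)*(r + 1)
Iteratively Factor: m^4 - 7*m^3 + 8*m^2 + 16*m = (m - 4)*(m^3 - 3*m^2 - 4*m) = m*(m - 4)*(m^2 - 3*m - 4) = m*(m - 4)*(m + 1)*(m - 4)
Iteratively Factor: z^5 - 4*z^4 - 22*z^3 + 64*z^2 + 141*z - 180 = (z - 5)*(z^4 + z^3 - 17*z^2 - 21*z + 36) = (z - 5)*(z + 3)*(z^3 - 2*z^2 - 11*z + 12) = (z - 5)*(z - 4)*(z + 3)*(z^2 + 2*z - 3) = (z - 5)*(z - 4)*(z - 1)*(z + 3)*(z + 3)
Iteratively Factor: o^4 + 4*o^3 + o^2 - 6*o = (o + 3)*(o^3 + o^2 - 2*o) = o*(o + 3)*(o^2 + o - 2) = o*(o + 2)*(o + 3)*(o - 1)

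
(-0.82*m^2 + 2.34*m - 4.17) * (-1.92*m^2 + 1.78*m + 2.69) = 1.5744*m^4 - 5.9524*m^3 + 9.9658*m^2 - 1.128*m - 11.2173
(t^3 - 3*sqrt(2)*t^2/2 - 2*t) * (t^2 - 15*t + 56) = t^5 - 15*t^4 - 3*sqrt(2)*t^4/2 + 45*sqrt(2)*t^3/2 + 54*t^3 - 84*sqrt(2)*t^2 + 30*t^2 - 112*t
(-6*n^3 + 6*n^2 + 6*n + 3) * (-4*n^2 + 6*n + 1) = 24*n^5 - 60*n^4 + 6*n^3 + 30*n^2 + 24*n + 3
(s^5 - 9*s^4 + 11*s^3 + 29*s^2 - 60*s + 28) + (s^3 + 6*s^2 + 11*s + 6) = s^5 - 9*s^4 + 12*s^3 + 35*s^2 - 49*s + 34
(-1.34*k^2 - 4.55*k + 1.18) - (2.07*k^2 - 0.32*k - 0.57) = -3.41*k^2 - 4.23*k + 1.75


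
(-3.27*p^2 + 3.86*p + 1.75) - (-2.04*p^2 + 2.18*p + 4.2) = -1.23*p^2 + 1.68*p - 2.45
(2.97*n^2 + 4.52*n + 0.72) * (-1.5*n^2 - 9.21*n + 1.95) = -4.455*n^4 - 34.1337*n^3 - 36.9177*n^2 + 2.1828*n + 1.404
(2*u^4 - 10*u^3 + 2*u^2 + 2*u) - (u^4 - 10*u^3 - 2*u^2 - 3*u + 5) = u^4 + 4*u^2 + 5*u - 5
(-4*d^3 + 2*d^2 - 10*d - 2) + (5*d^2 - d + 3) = -4*d^3 + 7*d^2 - 11*d + 1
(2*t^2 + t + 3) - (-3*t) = 2*t^2 + 4*t + 3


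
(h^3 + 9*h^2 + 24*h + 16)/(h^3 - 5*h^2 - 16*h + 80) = (h^2 + 5*h + 4)/(h^2 - 9*h + 20)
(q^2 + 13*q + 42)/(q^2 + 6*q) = (q + 7)/q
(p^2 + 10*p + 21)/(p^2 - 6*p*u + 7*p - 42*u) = (p + 3)/(p - 6*u)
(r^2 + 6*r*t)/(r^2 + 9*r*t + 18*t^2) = r/(r + 3*t)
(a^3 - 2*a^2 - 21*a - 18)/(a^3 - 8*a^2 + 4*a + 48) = (a^2 + 4*a + 3)/(a^2 - 2*a - 8)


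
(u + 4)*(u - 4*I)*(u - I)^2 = u^4 + 4*u^3 - 6*I*u^3 - 9*u^2 - 24*I*u^2 - 36*u + 4*I*u + 16*I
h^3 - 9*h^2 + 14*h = h*(h - 7)*(h - 2)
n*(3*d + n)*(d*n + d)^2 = 3*d^3*n^3 + 6*d^3*n^2 + 3*d^3*n + d^2*n^4 + 2*d^2*n^3 + d^2*n^2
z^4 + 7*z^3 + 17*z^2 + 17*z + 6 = (z + 1)^2*(z + 2)*(z + 3)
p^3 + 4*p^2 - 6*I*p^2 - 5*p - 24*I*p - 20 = (p + 4)*(p - 5*I)*(p - I)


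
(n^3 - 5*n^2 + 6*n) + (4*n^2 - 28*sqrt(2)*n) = n^3 - n^2 - 28*sqrt(2)*n + 6*n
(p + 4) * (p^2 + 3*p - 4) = p^3 + 7*p^2 + 8*p - 16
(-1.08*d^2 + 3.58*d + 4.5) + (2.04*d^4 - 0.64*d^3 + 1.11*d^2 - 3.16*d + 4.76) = 2.04*d^4 - 0.64*d^3 + 0.03*d^2 + 0.42*d + 9.26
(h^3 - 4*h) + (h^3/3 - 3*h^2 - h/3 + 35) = 4*h^3/3 - 3*h^2 - 13*h/3 + 35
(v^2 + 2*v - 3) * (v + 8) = v^3 + 10*v^2 + 13*v - 24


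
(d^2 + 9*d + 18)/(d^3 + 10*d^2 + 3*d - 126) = (d + 3)/(d^2 + 4*d - 21)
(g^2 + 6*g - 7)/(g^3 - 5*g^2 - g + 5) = (g + 7)/(g^2 - 4*g - 5)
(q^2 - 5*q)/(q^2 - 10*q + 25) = q/(q - 5)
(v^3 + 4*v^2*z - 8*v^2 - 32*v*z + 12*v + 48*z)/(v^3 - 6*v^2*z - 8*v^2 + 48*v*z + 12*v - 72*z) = (-v - 4*z)/(-v + 6*z)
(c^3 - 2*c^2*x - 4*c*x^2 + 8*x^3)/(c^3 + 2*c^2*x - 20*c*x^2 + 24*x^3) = (c + 2*x)/(c + 6*x)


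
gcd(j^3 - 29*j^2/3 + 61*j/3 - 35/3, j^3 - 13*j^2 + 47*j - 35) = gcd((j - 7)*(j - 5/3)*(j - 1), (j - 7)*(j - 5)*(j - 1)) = j^2 - 8*j + 7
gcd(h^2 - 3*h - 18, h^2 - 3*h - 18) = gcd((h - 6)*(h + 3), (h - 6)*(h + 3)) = h^2 - 3*h - 18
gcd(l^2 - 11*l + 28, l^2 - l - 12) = l - 4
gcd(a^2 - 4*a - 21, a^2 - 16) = 1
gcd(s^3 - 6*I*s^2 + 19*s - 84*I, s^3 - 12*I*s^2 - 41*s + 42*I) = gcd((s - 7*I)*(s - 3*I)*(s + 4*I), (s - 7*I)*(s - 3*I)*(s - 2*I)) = s^2 - 10*I*s - 21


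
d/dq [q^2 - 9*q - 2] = 2*q - 9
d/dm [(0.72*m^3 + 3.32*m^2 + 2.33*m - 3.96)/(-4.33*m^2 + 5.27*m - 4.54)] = (-3.1176*m^4 + 7.5888*m^3 + 17.7789*m^2 - 64.4392*m + 10.291)/(18.7489*m^4 - 45.6382*m^3 + 67.0893*m^2 - 47.8516*m + 20.6116)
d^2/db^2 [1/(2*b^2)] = 3/b^4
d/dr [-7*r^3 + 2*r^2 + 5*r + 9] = -21*r^2 + 4*r + 5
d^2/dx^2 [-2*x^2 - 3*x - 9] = -4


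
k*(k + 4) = k^2 + 4*k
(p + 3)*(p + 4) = p^2 + 7*p + 12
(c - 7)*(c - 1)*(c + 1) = c^3 - 7*c^2 - c + 7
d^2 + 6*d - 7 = (d - 1)*(d + 7)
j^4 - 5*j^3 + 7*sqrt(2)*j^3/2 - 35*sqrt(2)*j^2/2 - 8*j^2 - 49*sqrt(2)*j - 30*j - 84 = (j - 7)*(j + 2)*(j + 3*sqrt(2)/2)*(j + 2*sqrt(2))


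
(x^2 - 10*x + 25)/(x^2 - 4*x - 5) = (x - 5)/(x + 1)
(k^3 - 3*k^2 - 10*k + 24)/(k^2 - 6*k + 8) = k + 3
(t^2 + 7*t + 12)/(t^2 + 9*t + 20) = (t + 3)/(t + 5)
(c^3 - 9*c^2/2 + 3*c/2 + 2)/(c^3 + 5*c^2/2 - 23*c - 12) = (c - 1)/(c + 6)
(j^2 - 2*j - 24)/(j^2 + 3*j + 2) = (j^2 - 2*j - 24)/(j^2 + 3*j + 2)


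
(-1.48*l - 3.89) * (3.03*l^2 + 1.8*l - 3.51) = -4.4844*l^3 - 14.4507*l^2 - 1.8072*l + 13.6539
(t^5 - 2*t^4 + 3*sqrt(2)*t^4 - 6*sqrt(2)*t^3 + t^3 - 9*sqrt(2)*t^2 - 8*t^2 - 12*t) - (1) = t^5 - 2*t^4 + 3*sqrt(2)*t^4 - 6*sqrt(2)*t^3 + t^3 - 9*sqrt(2)*t^2 - 8*t^2 - 12*t - 1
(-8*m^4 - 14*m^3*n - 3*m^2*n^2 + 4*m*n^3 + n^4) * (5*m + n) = -40*m^5 - 78*m^4*n - 29*m^3*n^2 + 17*m^2*n^3 + 9*m*n^4 + n^5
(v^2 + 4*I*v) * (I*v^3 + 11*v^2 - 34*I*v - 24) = I*v^5 + 7*v^4 + 10*I*v^3 + 112*v^2 - 96*I*v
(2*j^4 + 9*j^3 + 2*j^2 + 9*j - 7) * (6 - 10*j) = -20*j^5 - 78*j^4 + 34*j^3 - 78*j^2 + 124*j - 42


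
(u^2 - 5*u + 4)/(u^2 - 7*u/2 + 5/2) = 2*(u - 4)/(2*u - 5)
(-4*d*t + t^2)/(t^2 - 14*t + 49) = t*(-4*d + t)/(t^2 - 14*t + 49)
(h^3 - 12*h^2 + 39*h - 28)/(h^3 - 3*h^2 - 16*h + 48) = (h^2 - 8*h + 7)/(h^2 + h - 12)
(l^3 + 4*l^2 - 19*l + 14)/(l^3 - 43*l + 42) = (l - 2)/(l - 6)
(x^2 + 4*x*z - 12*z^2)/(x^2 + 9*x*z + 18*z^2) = (x - 2*z)/(x + 3*z)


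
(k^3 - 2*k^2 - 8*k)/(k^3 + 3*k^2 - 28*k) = (k + 2)/(k + 7)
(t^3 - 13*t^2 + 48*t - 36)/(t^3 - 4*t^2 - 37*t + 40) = (t^2 - 12*t + 36)/(t^2 - 3*t - 40)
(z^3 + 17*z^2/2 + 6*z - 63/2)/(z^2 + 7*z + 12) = (2*z^2 + 11*z - 21)/(2*(z + 4))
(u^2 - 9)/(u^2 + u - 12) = (u + 3)/(u + 4)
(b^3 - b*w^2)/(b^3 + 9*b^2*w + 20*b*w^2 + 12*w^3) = b*(b - w)/(b^2 + 8*b*w + 12*w^2)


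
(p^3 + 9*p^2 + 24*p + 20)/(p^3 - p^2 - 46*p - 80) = (p + 2)/(p - 8)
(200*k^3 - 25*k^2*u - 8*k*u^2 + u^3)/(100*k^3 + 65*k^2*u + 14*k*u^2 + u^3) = (40*k^2 - 13*k*u + u^2)/(20*k^2 + 9*k*u + u^2)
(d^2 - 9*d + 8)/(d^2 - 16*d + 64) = (d - 1)/(d - 8)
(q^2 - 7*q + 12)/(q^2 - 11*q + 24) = (q - 4)/(q - 8)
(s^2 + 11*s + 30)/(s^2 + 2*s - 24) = (s + 5)/(s - 4)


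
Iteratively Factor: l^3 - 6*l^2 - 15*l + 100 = (l + 4)*(l^2 - 10*l + 25) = (l - 5)*(l + 4)*(l - 5)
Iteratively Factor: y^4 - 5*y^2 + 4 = (y + 1)*(y^3 - y^2 - 4*y + 4) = (y - 2)*(y + 1)*(y^2 + y - 2) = (y - 2)*(y + 1)*(y + 2)*(y - 1)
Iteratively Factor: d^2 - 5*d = (d)*(d - 5)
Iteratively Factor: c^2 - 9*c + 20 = (c - 5)*(c - 4)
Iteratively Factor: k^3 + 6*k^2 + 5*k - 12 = (k + 3)*(k^2 + 3*k - 4) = (k - 1)*(k + 3)*(k + 4)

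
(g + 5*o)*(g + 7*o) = g^2 + 12*g*o + 35*o^2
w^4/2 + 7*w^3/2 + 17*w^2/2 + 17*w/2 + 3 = (w/2 + 1)*(w + 1)^2*(w + 3)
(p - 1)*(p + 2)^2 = p^3 + 3*p^2 - 4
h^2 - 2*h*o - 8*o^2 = (h - 4*o)*(h + 2*o)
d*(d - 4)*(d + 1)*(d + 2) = d^4 - d^3 - 10*d^2 - 8*d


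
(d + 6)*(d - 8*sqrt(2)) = d^2 - 8*sqrt(2)*d + 6*d - 48*sqrt(2)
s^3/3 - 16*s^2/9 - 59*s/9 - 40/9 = (s/3 + 1/3)*(s - 8)*(s + 5/3)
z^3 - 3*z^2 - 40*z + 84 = (z - 7)*(z - 2)*(z + 6)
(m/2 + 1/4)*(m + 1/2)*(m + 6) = m^3/2 + 7*m^2/2 + 25*m/8 + 3/4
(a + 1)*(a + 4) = a^2 + 5*a + 4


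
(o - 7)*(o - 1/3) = o^2 - 22*o/3 + 7/3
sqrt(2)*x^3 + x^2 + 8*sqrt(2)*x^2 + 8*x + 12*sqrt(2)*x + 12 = (x + 2)*(x + 6)*(sqrt(2)*x + 1)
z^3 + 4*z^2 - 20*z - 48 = (z - 4)*(z + 2)*(z + 6)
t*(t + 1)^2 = t^3 + 2*t^2 + t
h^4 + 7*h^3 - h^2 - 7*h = h*(h - 1)*(h + 1)*(h + 7)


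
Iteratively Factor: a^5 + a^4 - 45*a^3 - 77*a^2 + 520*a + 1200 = (a - 5)*(a^4 + 6*a^3 - 15*a^2 - 152*a - 240) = (a - 5)*(a + 4)*(a^3 + 2*a^2 - 23*a - 60) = (a - 5)*(a + 4)^2*(a^2 - 2*a - 15) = (a - 5)^2*(a + 4)^2*(a + 3)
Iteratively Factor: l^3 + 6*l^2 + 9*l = (l + 3)*(l^2 + 3*l) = l*(l + 3)*(l + 3)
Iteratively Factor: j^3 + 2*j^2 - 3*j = (j)*(j^2 + 2*j - 3) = j*(j + 3)*(j - 1)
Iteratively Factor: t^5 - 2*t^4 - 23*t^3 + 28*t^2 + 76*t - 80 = (t - 2)*(t^4 - 23*t^2 - 18*t + 40) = (t - 5)*(t - 2)*(t^3 + 5*t^2 + 2*t - 8) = (t - 5)*(t - 2)*(t + 4)*(t^2 + t - 2) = (t - 5)*(t - 2)*(t - 1)*(t + 4)*(t + 2)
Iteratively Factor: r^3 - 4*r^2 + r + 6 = (r - 2)*(r^2 - 2*r - 3) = (r - 3)*(r - 2)*(r + 1)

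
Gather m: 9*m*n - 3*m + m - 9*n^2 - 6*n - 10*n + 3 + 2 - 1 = m*(9*n - 2) - 9*n^2 - 16*n + 4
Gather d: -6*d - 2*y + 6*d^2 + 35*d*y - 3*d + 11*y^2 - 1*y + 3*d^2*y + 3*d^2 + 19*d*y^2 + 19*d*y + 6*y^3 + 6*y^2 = d^2*(3*y + 9) + d*(19*y^2 + 54*y - 9) + 6*y^3 + 17*y^2 - 3*y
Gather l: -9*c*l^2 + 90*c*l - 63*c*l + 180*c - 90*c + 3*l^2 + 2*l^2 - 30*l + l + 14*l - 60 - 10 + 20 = 90*c + l^2*(5 - 9*c) + l*(27*c - 15) - 50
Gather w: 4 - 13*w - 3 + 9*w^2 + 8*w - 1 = 9*w^2 - 5*w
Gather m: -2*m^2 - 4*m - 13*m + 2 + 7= -2*m^2 - 17*m + 9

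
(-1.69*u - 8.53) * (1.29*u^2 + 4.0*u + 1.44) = -2.1801*u^3 - 17.7637*u^2 - 36.5536*u - 12.2832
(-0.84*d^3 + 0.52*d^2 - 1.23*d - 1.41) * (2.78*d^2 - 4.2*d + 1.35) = -2.3352*d^5 + 4.9736*d^4 - 6.7374*d^3 + 1.9482*d^2 + 4.2615*d - 1.9035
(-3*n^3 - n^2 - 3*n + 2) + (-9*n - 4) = -3*n^3 - n^2 - 12*n - 2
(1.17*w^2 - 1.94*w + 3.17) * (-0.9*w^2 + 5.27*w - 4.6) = -1.053*w^4 + 7.9119*w^3 - 18.4588*w^2 + 25.6299*w - 14.582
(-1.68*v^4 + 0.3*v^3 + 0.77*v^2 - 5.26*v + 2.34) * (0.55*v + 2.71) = -0.924*v^5 - 4.3878*v^4 + 1.2365*v^3 - 0.8063*v^2 - 12.9676*v + 6.3414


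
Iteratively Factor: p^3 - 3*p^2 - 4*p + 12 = (p - 2)*(p^2 - p - 6) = (p - 2)*(p + 2)*(p - 3)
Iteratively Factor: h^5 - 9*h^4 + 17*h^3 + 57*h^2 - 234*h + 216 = (h + 3)*(h^4 - 12*h^3 + 53*h^2 - 102*h + 72) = (h - 2)*(h + 3)*(h^3 - 10*h^2 + 33*h - 36) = (h - 4)*(h - 2)*(h + 3)*(h^2 - 6*h + 9) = (h - 4)*(h - 3)*(h - 2)*(h + 3)*(h - 3)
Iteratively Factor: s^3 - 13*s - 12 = (s + 1)*(s^2 - s - 12) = (s + 1)*(s + 3)*(s - 4)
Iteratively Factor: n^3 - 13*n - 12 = (n + 3)*(n^2 - 3*n - 4) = (n + 1)*(n + 3)*(n - 4)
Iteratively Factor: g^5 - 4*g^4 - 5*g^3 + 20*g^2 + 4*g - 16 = (g - 1)*(g^4 - 3*g^3 - 8*g^2 + 12*g + 16) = (g - 2)*(g - 1)*(g^3 - g^2 - 10*g - 8) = (g - 2)*(g - 1)*(g + 1)*(g^2 - 2*g - 8) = (g - 2)*(g - 1)*(g + 1)*(g + 2)*(g - 4)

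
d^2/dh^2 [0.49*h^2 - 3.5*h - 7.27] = 0.980000000000000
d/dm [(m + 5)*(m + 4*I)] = 2*m + 5 + 4*I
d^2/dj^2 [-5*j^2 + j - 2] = -10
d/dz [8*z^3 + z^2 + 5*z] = 24*z^2 + 2*z + 5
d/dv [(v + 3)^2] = 2*v + 6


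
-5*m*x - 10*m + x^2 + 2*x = (-5*m + x)*(x + 2)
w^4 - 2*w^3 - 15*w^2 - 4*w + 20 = (w - 5)*(w - 1)*(w + 2)^2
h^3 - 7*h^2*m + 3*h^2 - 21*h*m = h*(h + 3)*(h - 7*m)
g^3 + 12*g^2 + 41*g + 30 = (g + 1)*(g + 5)*(g + 6)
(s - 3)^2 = s^2 - 6*s + 9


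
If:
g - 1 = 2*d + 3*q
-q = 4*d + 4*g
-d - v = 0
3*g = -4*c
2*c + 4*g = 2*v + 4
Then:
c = 57/2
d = 99/2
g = -38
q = -46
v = -99/2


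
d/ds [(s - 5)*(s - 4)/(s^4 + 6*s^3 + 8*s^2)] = (-2*s^4 + 21*s^3 + 28*s^2 - 288*s - 320)/(s^3*(s^4 + 12*s^3 + 52*s^2 + 96*s + 64))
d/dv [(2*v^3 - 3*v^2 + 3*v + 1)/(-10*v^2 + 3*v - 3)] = (-20*v^4 + 12*v^3 + 3*v^2 + 38*v - 12)/(100*v^4 - 60*v^3 + 69*v^2 - 18*v + 9)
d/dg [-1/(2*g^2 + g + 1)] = (4*g + 1)/(2*g^2 + g + 1)^2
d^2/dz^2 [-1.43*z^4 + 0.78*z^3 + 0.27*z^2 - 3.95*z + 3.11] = -17.16*z^2 + 4.68*z + 0.54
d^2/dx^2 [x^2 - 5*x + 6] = 2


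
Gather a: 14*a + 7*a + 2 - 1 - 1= 21*a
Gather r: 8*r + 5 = 8*r + 5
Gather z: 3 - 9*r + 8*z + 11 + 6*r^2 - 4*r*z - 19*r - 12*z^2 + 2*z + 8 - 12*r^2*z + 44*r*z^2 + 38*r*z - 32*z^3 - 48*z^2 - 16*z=6*r^2 - 28*r - 32*z^3 + z^2*(44*r - 60) + z*(-12*r^2 + 34*r - 6) + 22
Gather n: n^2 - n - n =n^2 - 2*n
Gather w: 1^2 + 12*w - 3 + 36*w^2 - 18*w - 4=36*w^2 - 6*w - 6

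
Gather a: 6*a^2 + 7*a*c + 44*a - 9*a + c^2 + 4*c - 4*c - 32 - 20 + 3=6*a^2 + a*(7*c + 35) + c^2 - 49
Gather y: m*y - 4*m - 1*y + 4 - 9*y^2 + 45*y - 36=-4*m - 9*y^2 + y*(m + 44) - 32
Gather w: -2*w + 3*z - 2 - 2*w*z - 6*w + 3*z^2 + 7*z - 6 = w*(-2*z - 8) + 3*z^2 + 10*z - 8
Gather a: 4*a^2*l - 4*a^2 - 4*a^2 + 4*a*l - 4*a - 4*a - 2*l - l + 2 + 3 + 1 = a^2*(4*l - 8) + a*(4*l - 8) - 3*l + 6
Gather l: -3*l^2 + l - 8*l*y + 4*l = -3*l^2 + l*(5 - 8*y)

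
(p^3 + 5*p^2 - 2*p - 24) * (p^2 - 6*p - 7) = p^5 - p^4 - 39*p^3 - 47*p^2 + 158*p + 168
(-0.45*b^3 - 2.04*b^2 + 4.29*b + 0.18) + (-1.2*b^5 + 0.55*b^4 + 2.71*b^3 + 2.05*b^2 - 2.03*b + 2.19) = -1.2*b^5 + 0.55*b^4 + 2.26*b^3 + 0.00999999999999979*b^2 + 2.26*b + 2.37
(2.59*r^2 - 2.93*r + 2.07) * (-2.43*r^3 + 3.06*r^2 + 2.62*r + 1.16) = -6.2937*r^5 + 15.0453*r^4 - 7.2101*r^3 + 1.662*r^2 + 2.0246*r + 2.4012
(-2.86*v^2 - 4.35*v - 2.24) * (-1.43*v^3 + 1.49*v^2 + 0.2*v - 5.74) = 4.0898*v^5 + 1.9591*v^4 - 3.8503*v^3 + 12.2088*v^2 + 24.521*v + 12.8576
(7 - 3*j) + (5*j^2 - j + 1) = 5*j^2 - 4*j + 8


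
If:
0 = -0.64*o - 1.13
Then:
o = -1.77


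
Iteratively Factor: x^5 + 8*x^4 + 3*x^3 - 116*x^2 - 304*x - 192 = (x - 4)*(x^4 + 12*x^3 + 51*x^2 + 88*x + 48) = (x - 4)*(x + 1)*(x^3 + 11*x^2 + 40*x + 48) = (x - 4)*(x + 1)*(x + 3)*(x^2 + 8*x + 16) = (x - 4)*(x + 1)*(x + 3)*(x + 4)*(x + 4)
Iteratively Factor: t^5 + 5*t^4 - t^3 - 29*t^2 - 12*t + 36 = (t + 3)*(t^4 + 2*t^3 - 7*t^2 - 8*t + 12) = (t - 2)*(t + 3)*(t^3 + 4*t^2 + t - 6) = (t - 2)*(t + 2)*(t + 3)*(t^2 + 2*t - 3) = (t - 2)*(t - 1)*(t + 2)*(t + 3)*(t + 3)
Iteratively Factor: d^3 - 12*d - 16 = (d + 2)*(d^2 - 2*d - 8) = (d - 4)*(d + 2)*(d + 2)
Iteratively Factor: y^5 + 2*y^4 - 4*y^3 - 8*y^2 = (y)*(y^4 + 2*y^3 - 4*y^2 - 8*y) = y^2*(y^3 + 2*y^2 - 4*y - 8) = y^2*(y + 2)*(y^2 - 4) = y^2*(y - 2)*(y + 2)*(y + 2)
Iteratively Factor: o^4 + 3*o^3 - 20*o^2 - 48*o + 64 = (o + 4)*(o^3 - o^2 - 16*o + 16) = (o - 4)*(o + 4)*(o^2 + 3*o - 4) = (o - 4)*(o + 4)^2*(o - 1)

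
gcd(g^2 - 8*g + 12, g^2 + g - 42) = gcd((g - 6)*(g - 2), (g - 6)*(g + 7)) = g - 6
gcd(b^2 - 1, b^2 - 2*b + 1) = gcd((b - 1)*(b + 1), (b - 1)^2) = b - 1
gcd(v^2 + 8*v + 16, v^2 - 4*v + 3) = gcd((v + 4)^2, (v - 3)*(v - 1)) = 1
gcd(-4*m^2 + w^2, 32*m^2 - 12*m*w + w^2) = 1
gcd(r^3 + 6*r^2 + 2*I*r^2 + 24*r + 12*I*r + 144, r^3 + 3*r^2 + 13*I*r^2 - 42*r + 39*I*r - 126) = r + 6*I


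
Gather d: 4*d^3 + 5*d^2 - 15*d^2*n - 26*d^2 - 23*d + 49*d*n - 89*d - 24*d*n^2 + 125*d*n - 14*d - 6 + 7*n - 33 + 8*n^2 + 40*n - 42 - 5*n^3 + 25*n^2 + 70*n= 4*d^3 + d^2*(-15*n - 21) + d*(-24*n^2 + 174*n - 126) - 5*n^3 + 33*n^2 + 117*n - 81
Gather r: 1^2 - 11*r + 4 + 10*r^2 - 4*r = 10*r^2 - 15*r + 5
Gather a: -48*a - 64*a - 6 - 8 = -112*a - 14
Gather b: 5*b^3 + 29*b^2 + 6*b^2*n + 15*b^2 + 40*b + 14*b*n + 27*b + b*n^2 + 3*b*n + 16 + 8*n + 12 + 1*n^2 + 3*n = 5*b^3 + b^2*(6*n + 44) + b*(n^2 + 17*n + 67) + n^2 + 11*n + 28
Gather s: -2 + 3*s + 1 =3*s - 1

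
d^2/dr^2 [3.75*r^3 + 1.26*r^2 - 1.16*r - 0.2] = 22.5*r + 2.52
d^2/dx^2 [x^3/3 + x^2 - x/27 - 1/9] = 2*x + 2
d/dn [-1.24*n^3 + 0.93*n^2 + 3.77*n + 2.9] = -3.72*n^2 + 1.86*n + 3.77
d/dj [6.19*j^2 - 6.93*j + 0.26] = 12.38*j - 6.93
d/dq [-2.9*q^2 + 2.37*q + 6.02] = 2.37 - 5.8*q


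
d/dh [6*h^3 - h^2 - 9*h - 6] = 18*h^2 - 2*h - 9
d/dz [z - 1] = 1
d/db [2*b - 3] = 2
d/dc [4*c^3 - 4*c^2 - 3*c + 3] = 12*c^2 - 8*c - 3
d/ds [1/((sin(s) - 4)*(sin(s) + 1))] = (3 - 2*sin(s))*cos(s)/((sin(s) - 4)^2*(sin(s) + 1)^2)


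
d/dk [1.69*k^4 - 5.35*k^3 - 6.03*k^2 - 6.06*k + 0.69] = 6.76*k^3 - 16.05*k^2 - 12.06*k - 6.06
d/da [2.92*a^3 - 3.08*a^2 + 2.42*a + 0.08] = 8.76*a^2 - 6.16*a + 2.42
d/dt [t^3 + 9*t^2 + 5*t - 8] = 3*t^2 + 18*t + 5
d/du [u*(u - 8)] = 2*u - 8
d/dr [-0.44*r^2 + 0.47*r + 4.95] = 0.47 - 0.88*r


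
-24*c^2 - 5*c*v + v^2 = (-8*c + v)*(3*c + v)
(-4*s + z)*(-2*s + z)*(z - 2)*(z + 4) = 8*s^2*z^2 + 16*s^2*z - 64*s^2 - 6*s*z^3 - 12*s*z^2 + 48*s*z + z^4 + 2*z^3 - 8*z^2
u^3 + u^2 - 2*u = u*(u - 1)*(u + 2)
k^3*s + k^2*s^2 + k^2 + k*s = k*(k + s)*(k*s + 1)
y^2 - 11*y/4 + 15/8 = (y - 3/2)*(y - 5/4)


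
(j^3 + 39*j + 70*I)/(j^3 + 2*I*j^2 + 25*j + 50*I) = (j - 7*I)/(j - 5*I)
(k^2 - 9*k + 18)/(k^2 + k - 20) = (k^2 - 9*k + 18)/(k^2 + k - 20)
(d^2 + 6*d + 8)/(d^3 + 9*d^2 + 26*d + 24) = 1/(d + 3)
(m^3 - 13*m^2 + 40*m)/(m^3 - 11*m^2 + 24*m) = (m - 5)/(m - 3)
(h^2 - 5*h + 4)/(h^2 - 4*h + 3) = (h - 4)/(h - 3)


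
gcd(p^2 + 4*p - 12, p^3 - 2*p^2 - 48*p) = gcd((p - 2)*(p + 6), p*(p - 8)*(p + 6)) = p + 6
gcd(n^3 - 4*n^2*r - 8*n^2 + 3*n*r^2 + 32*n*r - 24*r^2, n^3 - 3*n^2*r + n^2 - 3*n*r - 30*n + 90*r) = -n + 3*r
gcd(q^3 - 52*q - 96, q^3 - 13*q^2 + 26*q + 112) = q^2 - 6*q - 16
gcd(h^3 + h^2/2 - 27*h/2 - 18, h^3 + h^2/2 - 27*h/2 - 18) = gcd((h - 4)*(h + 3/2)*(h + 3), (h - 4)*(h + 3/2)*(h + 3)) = h^3 + h^2/2 - 27*h/2 - 18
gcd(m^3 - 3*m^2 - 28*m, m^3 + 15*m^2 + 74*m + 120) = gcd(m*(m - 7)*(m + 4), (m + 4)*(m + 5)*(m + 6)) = m + 4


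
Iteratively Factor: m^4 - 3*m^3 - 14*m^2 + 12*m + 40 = (m + 2)*(m^3 - 5*m^2 - 4*m + 20) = (m - 2)*(m + 2)*(m^2 - 3*m - 10) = (m - 5)*(m - 2)*(m + 2)*(m + 2)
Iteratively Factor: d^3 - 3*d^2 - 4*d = (d - 4)*(d^2 + d) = d*(d - 4)*(d + 1)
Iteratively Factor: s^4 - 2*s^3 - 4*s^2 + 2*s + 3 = (s + 1)*(s^3 - 3*s^2 - s + 3) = (s - 3)*(s + 1)*(s^2 - 1) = (s - 3)*(s - 1)*(s + 1)*(s + 1)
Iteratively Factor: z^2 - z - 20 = (z + 4)*(z - 5)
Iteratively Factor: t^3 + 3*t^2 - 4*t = (t)*(t^2 + 3*t - 4) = t*(t - 1)*(t + 4)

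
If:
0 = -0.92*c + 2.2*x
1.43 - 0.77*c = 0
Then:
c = 1.86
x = 0.78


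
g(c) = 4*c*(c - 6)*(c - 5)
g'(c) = 4*c*(c - 6) + 4*c*(c - 5) + 4*(c - 6)*(c - 5) = 12*c^2 - 88*c + 120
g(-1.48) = -286.94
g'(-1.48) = 276.52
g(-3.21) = -970.89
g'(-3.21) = 526.13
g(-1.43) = -273.27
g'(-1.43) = 270.38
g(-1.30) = -239.15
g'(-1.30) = 254.68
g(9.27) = 517.74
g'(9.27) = 335.43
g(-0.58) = -85.18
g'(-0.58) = 175.08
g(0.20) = 22.27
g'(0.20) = 102.88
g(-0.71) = -108.81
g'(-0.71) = 188.53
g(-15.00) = -25200.00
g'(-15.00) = 4140.00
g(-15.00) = -25200.00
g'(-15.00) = 4140.00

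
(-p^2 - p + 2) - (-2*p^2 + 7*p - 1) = p^2 - 8*p + 3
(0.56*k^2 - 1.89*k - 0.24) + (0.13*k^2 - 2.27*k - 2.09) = 0.69*k^2 - 4.16*k - 2.33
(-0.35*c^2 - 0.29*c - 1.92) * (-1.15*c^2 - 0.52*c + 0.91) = 0.4025*c^4 + 0.5155*c^3 + 2.0403*c^2 + 0.7345*c - 1.7472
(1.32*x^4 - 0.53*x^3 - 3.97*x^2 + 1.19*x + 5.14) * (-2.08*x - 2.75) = -2.7456*x^5 - 2.5276*x^4 + 9.7151*x^3 + 8.4423*x^2 - 13.9637*x - 14.135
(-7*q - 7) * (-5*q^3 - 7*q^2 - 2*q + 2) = 35*q^4 + 84*q^3 + 63*q^2 - 14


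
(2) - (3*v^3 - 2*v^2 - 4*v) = -3*v^3 + 2*v^2 + 4*v + 2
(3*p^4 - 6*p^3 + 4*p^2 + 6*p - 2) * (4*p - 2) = 12*p^5 - 30*p^4 + 28*p^3 + 16*p^2 - 20*p + 4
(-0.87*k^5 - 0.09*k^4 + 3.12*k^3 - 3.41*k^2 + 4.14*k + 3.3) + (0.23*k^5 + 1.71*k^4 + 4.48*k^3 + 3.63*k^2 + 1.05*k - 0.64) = -0.64*k^5 + 1.62*k^4 + 7.6*k^3 + 0.22*k^2 + 5.19*k + 2.66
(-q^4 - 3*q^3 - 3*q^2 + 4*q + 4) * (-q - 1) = q^5 + 4*q^4 + 6*q^3 - q^2 - 8*q - 4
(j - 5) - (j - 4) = -1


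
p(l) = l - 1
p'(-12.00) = 1.00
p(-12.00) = -13.00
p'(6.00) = 1.00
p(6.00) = 5.00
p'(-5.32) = 1.00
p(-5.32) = -6.32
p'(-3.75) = 1.00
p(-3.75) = -4.75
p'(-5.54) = 1.00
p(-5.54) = -6.54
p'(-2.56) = 1.00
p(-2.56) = -3.56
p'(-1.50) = 1.00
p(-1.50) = -2.50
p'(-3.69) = 1.00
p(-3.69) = -4.69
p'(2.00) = 1.00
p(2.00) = 1.00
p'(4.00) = 1.00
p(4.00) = 3.00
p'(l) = 1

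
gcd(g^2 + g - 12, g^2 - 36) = 1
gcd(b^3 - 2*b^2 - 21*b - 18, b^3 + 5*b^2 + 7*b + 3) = b^2 + 4*b + 3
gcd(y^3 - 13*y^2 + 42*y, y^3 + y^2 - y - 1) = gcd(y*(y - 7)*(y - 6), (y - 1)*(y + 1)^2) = 1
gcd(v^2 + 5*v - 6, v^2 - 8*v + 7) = v - 1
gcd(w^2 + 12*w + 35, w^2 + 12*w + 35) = w^2 + 12*w + 35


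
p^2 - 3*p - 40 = (p - 8)*(p + 5)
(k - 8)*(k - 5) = k^2 - 13*k + 40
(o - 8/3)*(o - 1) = o^2 - 11*o/3 + 8/3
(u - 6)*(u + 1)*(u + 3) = u^3 - 2*u^2 - 21*u - 18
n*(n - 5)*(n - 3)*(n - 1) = n^4 - 9*n^3 + 23*n^2 - 15*n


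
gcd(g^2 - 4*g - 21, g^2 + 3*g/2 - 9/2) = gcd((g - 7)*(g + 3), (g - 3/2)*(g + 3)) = g + 3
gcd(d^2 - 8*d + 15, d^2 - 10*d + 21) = d - 3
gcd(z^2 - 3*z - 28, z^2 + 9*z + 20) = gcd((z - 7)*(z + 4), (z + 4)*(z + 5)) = z + 4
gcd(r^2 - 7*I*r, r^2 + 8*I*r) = r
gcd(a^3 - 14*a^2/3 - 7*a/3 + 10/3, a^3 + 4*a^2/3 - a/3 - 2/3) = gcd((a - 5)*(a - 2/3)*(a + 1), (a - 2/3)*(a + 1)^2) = a^2 + a/3 - 2/3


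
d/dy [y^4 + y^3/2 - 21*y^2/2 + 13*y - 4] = 4*y^3 + 3*y^2/2 - 21*y + 13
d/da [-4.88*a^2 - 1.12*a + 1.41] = -9.76*a - 1.12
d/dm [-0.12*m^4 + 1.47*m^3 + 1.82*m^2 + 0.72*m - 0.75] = -0.48*m^3 + 4.41*m^2 + 3.64*m + 0.72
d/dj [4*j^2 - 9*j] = 8*j - 9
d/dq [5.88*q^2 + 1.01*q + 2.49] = 11.76*q + 1.01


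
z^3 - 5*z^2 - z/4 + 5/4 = (z - 5)*(z - 1/2)*(z + 1/2)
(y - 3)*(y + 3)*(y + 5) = y^3 + 5*y^2 - 9*y - 45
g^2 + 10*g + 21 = (g + 3)*(g + 7)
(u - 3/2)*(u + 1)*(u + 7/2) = u^3 + 3*u^2 - 13*u/4 - 21/4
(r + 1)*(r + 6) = r^2 + 7*r + 6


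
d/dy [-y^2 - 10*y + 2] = -2*y - 10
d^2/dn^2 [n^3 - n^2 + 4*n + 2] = 6*n - 2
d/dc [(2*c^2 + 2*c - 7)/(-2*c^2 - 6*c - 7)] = 8*(-c^2 - 7*c - 7)/(4*c^4 + 24*c^3 + 64*c^2 + 84*c + 49)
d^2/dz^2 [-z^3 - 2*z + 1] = -6*z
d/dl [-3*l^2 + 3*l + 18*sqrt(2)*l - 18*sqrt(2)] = -6*l + 3 + 18*sqrt(2)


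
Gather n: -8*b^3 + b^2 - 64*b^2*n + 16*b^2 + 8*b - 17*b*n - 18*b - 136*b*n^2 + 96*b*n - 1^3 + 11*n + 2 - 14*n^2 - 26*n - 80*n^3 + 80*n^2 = -8*b^3 + 17*b^2 - 10*b - 80*n^3 + n^2*(66 - 136*b) + n*(-64*b^2 + 79*b - 15) + 1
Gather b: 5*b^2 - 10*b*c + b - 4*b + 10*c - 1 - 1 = 5*b^2 + b*(-10*c - 3) + 10*c - 2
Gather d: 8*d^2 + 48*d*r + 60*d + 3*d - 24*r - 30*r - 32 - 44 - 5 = 8*d^2 + d*(48*r + 63) - 54*r - 81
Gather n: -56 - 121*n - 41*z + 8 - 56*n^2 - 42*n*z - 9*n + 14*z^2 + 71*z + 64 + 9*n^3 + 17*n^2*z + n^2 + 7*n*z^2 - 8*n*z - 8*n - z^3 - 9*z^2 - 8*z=9*n^3 + n^2*(17*z - 55) + n*(7*z^2 - 50*z - 138) - z^3 + 5*z^2 + 22*z + 16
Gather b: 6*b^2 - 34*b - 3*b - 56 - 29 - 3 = 6*b^2 - 37*b - 88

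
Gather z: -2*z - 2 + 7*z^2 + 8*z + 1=7*z^2 + 6*z - 1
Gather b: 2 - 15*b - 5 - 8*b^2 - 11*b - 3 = -8*b^2 - 26*b - 6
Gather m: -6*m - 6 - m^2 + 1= -m^2 - 6*m - 5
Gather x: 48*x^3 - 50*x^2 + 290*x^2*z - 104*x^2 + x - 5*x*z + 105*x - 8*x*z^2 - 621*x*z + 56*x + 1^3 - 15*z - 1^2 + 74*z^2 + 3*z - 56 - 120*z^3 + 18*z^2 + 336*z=48*x^3 + x^2*(290*z - 154) + x*(-8*z^2 - 626*z + 162) - 120*z^3 + 92*z^2 + 324*z - 56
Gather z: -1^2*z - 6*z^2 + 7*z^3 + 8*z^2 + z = 7*z^3 + 2*z^2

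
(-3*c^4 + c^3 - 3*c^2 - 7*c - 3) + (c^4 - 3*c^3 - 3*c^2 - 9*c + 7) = -2*c^4 - 2*c^3 - 6*c^2 - 16*c + 4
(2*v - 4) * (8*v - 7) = 16*v^2 - 46*v + 28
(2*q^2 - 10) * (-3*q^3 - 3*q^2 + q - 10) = -6*q^5 - 6*q^4 + 32*q^3 + 10*q^2 - 10*q + 100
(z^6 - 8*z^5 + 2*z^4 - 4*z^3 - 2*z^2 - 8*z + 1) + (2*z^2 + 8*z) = z^6 - 8*z^5 + 2*z^4 - 4*z^3 + 1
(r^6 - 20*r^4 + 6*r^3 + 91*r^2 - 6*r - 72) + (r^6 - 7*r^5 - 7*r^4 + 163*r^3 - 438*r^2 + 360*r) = 2*r^6 - 7*r^5 - 27*r^4 + 169*r^3 - 347*r^2 + 354*r - 72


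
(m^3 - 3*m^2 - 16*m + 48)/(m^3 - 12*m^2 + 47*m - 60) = (m + 4)/(m - 5)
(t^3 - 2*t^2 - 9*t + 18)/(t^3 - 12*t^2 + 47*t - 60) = (t^2 + t - 6)/(t^2 - 9*t + 20)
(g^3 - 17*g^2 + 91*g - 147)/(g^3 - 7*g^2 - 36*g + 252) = (g^2 - 10*g + 21)/(g^2 - 36)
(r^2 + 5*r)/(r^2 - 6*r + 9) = r*(r + 5)/(r^2 - 6*r + 9)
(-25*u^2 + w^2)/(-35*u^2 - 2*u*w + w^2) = (5*u - w)/(7*u - w)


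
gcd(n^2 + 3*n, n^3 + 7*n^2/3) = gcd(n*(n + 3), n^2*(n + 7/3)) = n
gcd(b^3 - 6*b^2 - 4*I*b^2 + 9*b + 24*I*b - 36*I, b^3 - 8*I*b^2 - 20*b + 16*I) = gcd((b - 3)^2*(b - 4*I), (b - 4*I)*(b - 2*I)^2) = b - 4*I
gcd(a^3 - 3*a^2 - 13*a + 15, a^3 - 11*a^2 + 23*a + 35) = a - 5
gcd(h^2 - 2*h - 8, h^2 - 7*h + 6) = 1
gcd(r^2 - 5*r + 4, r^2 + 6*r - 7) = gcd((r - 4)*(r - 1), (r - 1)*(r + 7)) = r - 1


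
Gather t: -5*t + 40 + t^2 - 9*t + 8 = t^2 - 14*t + 48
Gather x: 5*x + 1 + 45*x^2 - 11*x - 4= 45*x^2 - 6*x - 3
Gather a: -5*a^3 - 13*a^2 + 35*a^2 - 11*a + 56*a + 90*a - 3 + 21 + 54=-5*a^3 + 22*a^2 + 135*a + 72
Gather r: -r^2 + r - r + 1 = 1 - r^2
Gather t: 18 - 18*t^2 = 18 - 18*t^2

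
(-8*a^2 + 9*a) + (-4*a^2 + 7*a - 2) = -12*a^2 + 16*a - 2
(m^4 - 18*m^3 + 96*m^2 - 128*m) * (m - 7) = m^5 - 25*m^4 + 222*m^3 - 800*m^2 + 896*m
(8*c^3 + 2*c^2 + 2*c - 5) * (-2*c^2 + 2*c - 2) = -16*c^5 + 12*c^4 - 16*c^3 + 10*c^2 - 14*c + 10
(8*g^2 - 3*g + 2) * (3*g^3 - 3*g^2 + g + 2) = 24*g^5 - 33*g^4 + 23*g^3 + 7*g^2 - 4*g + 4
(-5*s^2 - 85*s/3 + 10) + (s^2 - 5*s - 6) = -4*s^2 - 100*s/3 + 4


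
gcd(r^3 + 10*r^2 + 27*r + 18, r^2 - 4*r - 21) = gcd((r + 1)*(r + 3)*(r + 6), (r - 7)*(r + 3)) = r + 3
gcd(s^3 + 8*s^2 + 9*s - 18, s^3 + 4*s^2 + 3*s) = s + 3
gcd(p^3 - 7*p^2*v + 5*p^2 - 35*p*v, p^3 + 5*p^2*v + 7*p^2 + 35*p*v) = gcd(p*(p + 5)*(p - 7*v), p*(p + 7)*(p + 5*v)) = p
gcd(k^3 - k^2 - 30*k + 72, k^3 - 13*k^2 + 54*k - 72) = k^2 - 7*k + 12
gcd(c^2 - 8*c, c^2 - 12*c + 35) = 1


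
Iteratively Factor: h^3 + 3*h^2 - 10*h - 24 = (h + 4)*(h^2 - h - 6) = (h - 3)*(h + 4)*(h + 2)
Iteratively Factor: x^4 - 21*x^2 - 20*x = (x - 5)*(x^3 + 5*x^2 + 4*x) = (x - 5)*(x + 1)*(x^2 + 4*x) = x*(x - 5)*(x + 1)*(x + 4)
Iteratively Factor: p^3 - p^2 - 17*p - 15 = (p - 5)*(p^2 + 4*p + 3) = (p - 5)*(p + 1)*(p + 3)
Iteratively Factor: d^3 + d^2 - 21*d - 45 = (d - 5)*(d^2 + 6*d + 9) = (d - 5)*(d + 3)*(d + 3)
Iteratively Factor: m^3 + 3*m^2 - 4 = (m - 1)*(m^2 + 4*m + 4) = (m - 1)*(m + 2)*(m + 2)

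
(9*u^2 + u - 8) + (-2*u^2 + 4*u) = 7*u^2 + 5*u - 8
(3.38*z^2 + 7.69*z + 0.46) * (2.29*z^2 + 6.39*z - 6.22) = 7.7402*z^4 + 39.2083*z^3 + 29.1689*z^2 - 44.8924*z - 2.8612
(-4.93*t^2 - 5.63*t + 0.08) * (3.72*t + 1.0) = -18.3396*t^3 - 25.8736*t^2 - 5.3324*t + 0.08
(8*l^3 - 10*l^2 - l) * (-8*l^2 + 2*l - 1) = -64*l^5 + 96*l^4 - 20*l^3 + 8*l^2 + l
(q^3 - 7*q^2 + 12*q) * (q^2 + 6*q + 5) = q^5 - q^4 - 25*q^3 + 37*q^2 + 60*q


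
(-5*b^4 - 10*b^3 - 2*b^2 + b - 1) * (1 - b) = 5*b^5 + 5*b^4 - 8*b^3 - 3*b^2 + 2*b - 1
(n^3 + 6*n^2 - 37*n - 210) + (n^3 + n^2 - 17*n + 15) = 2*n^3 + 7*n^2 - 54*n - 195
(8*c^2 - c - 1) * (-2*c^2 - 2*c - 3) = -16*c^4 - 14*c^3 - 20*c^2 + 5*c + 3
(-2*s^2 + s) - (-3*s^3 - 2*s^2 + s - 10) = 3*s^3 + 10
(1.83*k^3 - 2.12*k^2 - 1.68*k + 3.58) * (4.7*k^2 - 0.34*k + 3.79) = 8.601*k^5 - 10.5862*k^4 - 0.239499999999999*k^3 + 9.3624*k^2 - 7.5844*k + 13.5682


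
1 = 1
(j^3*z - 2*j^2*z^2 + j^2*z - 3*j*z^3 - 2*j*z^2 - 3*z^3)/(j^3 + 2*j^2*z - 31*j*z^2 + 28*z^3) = z*(j^3 - 2*j^2*z + j^2 - 3*j*z^2 - 2*j*z - 3*z^2)/(j^3 + 2*j^2*z - 31*j*z^2 + 28*z^3)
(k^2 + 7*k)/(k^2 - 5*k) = (k + 7)/(k - 5)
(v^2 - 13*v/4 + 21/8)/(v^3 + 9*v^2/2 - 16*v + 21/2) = (v - 7/4)/(v^2 + 6*v - 7)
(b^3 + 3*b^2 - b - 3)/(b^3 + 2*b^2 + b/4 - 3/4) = 4*(b^2 + 2*b - 3)/(4*b^2 + 4*b - 3)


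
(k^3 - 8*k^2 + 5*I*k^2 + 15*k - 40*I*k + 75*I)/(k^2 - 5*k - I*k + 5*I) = (k^2 + k*(-3 + 5*I) - 15*I)/(k - I)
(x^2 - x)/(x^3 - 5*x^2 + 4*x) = 1/(x - 4)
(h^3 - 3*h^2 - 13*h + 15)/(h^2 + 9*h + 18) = (h^2 - 6*h + 5)/(h + 6)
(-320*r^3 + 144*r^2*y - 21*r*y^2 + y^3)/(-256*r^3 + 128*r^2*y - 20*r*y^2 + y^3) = (-5*r + y)/(-4*r + y)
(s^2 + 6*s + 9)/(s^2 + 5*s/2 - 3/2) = 2*(s + 3)/(2*s - 1)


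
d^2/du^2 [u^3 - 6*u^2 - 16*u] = 6*u - 12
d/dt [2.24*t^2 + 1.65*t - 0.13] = 4.48*t + 1.65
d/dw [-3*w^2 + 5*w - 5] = 5 - 6*w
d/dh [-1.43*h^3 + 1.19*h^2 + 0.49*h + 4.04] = -4.29*h^2 + 2.38*h + 0.49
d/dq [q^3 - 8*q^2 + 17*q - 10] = 3*q^2 - 16*q + 17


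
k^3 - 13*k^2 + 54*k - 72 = (k - 6)*(k - 4)*(k - 3)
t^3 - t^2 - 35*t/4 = t*(t - 7/2)*(t + 5/2)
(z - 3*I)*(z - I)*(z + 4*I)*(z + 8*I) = z^4 + 8*I*z^3 + 13*z^2 + 92*I*z + 96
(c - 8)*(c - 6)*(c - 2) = c^3 - 16*c^2 + 76*c - 96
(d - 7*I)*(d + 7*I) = d^2 + 49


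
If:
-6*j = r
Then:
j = -r/6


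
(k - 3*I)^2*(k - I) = k^3 - 7*I*k^2 - 15*k + 9*I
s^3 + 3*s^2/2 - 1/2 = (s - 1/2)*(s + 1)^2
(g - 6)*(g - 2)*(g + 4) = g^3 - 4*g^2 - 20*g + 48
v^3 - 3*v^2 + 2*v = v*(v - 2)*(v - 1)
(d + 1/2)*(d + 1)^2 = d^3 + 5*d^2/2 + 2*d + 1/2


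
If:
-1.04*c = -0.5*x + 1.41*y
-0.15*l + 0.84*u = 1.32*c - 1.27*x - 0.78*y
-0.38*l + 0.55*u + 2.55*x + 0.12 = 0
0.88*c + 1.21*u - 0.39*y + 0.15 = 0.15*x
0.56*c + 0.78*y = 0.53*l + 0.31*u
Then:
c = -0.06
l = 0.03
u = -0.08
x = -0.03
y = 0.03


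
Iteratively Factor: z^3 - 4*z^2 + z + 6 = (z + 1)*(z^2 - 5*z + 6) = (z - 3)*(z + 1)*(z - 2)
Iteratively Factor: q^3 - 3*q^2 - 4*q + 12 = (q + 2)*(q^2 - 5*q + 6) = (q - 2)*(q + 2)*(q - 3)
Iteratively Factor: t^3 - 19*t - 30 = (t - 5)*(t^2 + 5*t + 6) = (t - 5)*(t + 2)*(t + 3)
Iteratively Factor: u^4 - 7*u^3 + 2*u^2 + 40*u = (u)*(u^3 - 7*u^2 + 2*u + 40) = u*(u - 4)*(u^2 - 3*u - 10) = u*(u - 4)*(u + 2)*(u - 5)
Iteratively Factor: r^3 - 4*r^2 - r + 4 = (r - 1)*(r^2 - 3*r - 4) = (r - 1)*(r + 1)*(r - 4)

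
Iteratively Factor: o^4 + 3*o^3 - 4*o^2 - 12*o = (o + 2)*(o^3 + o^2 - 6*o) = (o - 2)*(o + 2)*(o^2 + 3*o) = o*(o - 2)*(o + 2)*(o + 3)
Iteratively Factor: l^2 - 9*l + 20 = (l - 5)*(l - 4)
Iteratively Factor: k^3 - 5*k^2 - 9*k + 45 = (k - 3)*(k^2 - 2*k - 15) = (k - 3)*(k + 3)*(k - 5)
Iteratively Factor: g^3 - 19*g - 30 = (g + 2)*(g^2 - 2*g - 15) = (g + 2)*(g + 3)*(g - 5)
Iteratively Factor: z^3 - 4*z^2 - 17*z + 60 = (z + 4)*(z^2 - 8*z + 15) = (z - 5)*(z + 4)*(z - 3)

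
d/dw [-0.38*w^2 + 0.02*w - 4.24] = 0.02 - 0.76*w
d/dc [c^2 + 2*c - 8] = 2*c + 2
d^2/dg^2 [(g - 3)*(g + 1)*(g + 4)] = 6*g + 4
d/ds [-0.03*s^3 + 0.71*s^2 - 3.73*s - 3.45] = -0.09*s^2 + 1.42*s - 3.73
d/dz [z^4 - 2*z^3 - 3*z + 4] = 4*z^3 - 6*z^2 - 3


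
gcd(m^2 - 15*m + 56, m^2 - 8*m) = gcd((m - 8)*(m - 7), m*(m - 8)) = m - 8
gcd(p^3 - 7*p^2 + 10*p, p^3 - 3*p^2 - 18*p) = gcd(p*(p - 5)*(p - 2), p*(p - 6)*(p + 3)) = p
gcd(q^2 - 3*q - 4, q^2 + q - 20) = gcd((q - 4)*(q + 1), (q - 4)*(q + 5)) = q - 4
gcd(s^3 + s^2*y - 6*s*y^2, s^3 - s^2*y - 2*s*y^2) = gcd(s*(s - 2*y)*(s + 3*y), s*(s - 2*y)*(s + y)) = -s^2 + 2*s*y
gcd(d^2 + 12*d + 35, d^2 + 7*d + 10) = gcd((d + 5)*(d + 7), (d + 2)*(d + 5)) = d + 5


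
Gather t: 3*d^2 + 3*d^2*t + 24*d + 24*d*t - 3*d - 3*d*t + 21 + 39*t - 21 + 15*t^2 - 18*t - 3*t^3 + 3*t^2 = 3*d^2 + 21*d - 3*t^3 + 18*t^2 + t*(3*d^2 + 21*d + 21)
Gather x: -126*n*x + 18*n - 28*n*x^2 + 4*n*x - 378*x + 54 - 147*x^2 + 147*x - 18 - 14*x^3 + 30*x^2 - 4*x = 18*n - 14*x^3 + x^2*(-28*n - 117) + x*(-122*n - 235) + 36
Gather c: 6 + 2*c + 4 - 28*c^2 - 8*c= -28*c^2 - 6*c + 10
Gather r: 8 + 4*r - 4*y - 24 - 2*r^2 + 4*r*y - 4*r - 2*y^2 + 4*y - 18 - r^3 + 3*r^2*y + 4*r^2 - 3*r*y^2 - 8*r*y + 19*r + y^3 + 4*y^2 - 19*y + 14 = -r^3 + r^2*(3*y + 2) + r*(-3*y^2 - 4*y + 19) + y^3 + 2*y^2 - 19*y - 20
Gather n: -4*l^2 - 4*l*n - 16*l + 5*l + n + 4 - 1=-4*l^2 - 11*l + n*(1 - 4*l) + 3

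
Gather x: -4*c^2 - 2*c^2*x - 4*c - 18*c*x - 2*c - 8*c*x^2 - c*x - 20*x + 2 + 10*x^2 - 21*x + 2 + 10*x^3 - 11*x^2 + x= -4*c^2 - 6*c + 10*x^3 + x^2*(-8*c - 1) + x*(-2*c^2 - 19*c - 40) + 4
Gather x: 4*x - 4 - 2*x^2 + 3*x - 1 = -2*x^2 + 7*x - 5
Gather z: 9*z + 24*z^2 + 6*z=24*z^2 + 15*z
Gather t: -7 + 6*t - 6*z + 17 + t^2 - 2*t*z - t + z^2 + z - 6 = t^2 + t*(5 - 2*z) + z^2 - 5*z + 4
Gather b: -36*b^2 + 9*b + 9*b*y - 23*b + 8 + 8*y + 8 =-36*b^2 + b*(9*y - 14) + 8*y + 16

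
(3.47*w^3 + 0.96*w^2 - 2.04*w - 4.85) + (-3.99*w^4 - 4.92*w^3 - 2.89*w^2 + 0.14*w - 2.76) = -3.99*w^4 - 1.45*w^3 - 1.93*w^2 - 1.9*w - 7.61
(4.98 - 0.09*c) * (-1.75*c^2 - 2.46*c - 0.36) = 0.1575*c^3 - 8.4936*c^2 - 12.2184*c - 1.7928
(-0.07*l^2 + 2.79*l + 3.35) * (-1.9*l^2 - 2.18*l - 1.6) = 0.133*l^4 - 5.1484*l^3 - 12.3352*l^2 - 11.767*l - 5.36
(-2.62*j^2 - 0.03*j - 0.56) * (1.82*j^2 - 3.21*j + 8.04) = -4.7684*j^4 + 8.3556*j^3 - 21.9877*j^2 + 1.5564*j - 4.5024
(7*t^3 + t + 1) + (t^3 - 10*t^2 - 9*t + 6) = 8*t^3 - 10*t^2 - 8*t + 7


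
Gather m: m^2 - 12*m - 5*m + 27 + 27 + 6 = m^2 - 17*m + 60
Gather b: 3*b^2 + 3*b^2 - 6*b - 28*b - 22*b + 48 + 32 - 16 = 6*b^2 - 56*b + 64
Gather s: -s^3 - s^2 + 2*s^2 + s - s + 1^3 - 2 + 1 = -s^3 + s^2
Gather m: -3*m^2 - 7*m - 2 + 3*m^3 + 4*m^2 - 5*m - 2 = 3*m^3 + m^2 - 12*m - 4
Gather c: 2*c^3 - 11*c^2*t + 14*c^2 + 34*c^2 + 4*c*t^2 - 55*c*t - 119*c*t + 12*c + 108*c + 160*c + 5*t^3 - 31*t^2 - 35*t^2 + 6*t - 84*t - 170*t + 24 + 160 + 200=2*c^3 + c^2*(48 - 11*t) + c*(4*t^2 - 174*t + 280) + 5*t^3 - 66*t^2 - 248*t + 384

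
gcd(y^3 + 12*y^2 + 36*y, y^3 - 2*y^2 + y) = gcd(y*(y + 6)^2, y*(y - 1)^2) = y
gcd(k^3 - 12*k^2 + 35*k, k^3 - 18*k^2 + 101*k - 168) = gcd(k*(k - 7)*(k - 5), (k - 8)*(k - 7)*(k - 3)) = k - 7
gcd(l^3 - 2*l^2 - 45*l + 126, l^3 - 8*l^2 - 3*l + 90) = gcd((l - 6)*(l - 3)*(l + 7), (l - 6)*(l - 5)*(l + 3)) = l - 6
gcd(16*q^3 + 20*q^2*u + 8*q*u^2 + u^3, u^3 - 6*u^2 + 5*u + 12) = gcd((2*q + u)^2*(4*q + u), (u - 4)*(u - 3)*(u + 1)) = 1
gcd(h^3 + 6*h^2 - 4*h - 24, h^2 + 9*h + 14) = h + 2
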